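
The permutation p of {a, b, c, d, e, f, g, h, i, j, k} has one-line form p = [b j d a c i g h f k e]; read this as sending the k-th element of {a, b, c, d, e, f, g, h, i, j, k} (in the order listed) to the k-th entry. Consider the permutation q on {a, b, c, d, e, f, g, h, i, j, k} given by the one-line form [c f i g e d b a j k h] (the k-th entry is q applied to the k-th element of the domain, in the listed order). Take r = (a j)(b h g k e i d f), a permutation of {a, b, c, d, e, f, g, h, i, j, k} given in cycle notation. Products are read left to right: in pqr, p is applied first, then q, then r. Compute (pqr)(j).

(pqr)(j) = r(q(p(j))). p(j) = k, then q(k) = h, then r(h) = g, so the result is g.

g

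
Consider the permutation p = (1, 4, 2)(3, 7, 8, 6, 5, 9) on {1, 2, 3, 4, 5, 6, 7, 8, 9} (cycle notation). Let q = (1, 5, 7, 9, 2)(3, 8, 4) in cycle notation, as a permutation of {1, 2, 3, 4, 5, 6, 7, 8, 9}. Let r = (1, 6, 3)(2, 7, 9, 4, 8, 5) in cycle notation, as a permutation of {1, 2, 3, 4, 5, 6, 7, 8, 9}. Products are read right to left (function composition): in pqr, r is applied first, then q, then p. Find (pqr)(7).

1

Apply the permutations in order: r(7) = 9, then q(9) = 2, then p(2) = 1. So (pqr)(7) = 1.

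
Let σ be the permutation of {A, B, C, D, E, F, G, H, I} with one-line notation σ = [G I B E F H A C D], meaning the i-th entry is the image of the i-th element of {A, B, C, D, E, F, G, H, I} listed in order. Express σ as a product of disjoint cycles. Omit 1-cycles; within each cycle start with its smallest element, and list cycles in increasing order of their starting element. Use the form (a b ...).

Iterating σ from A gives A → G → A; that is the 2-cycle (A G).
Continuing from each remaining unvisited element yields (A G)(B I D E F H C).

(A G)(B I D E F H C)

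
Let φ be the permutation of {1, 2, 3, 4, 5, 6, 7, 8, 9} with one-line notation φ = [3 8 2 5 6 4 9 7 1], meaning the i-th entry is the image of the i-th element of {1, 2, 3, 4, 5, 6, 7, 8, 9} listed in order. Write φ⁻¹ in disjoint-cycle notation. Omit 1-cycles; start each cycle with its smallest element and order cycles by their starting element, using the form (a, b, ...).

(1, 9, 7, 8, 2, 3)(4, 6, 5)

The cycle decomposition of φ is (1, 3, 2, 8, 7, 9)(4, 5, 6).
Reversing each cycle (and rotating so the smallest element leads) gives φ⁻¹ = (1, 9, 7, 8, 2, 3)(4, 6, 5).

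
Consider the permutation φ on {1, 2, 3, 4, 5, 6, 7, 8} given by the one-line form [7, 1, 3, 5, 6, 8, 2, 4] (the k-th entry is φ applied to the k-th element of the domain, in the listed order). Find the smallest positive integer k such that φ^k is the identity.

12

Decomposing into disjoint cycles gives cycle lengths 4, 3, 1.
The order is lcm(4, 3) = 12.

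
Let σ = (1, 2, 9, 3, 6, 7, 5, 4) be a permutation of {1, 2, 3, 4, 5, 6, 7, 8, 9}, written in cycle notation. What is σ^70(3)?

3 lies in the 8-cycle (1, 2, 9, 3, 6, 7, 5, 4).
Since the cycle has length 8, σ^70 acts on it the same as σ^6 (70 mod 8 = 6).
Advancing 6 steps from 3: 3 → 6 → 7 → 5 → 4 → 1 → 2.

2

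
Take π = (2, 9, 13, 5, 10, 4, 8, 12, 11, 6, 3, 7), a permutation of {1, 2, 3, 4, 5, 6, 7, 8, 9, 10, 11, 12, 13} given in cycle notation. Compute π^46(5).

5 lies in the 12-cycle (2, 9, 13, 5, 10, 4, 8, 12, 11, 6, 3, 7).
Since the cycle has length 12, π^46 acts on it the same as π^10 (46 mod 12 = 10).
Stepping 10 places around the cycle: 5 → 10 → 4 → 8 → 12 → 11 → 6 → 3 → 7 → 2 → 9.

9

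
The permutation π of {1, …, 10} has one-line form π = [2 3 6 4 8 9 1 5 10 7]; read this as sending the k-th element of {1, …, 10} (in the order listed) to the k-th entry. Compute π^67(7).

Tracing 7 → 1 → … returns to 7 after 7 steps, so 7 lies in a 7-cycle (1, 2, 3, 6, 9, 10, 7).
On a 7-cycle, π^7 is the identity, so π^67 = π^4 there (67 ≡ 4 mod 7).
Advancing 4 steps from 7: 7 → 1 → 2 → 3 → 6.

6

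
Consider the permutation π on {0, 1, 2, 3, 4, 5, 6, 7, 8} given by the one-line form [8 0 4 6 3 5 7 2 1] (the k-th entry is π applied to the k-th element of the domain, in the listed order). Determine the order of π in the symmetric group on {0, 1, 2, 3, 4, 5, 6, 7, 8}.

15

Decomposing into disjoint cycles gives cycle lengths 5, 3, 1.
The order is lcm(5, 3) = 15.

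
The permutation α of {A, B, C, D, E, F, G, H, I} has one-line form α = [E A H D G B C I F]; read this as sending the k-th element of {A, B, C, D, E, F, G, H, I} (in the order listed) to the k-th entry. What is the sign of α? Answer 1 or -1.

In disjoint-cycle form the cycle lengths are 8, 1.
A cycle of length ℓ contributes ℓ−1 transpositions, so α is a product of 7 transpositions — odd.

-1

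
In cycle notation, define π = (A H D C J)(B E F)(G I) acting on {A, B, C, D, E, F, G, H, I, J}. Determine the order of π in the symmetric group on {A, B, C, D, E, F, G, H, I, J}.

The cycle type of π is (5, 3, 2).
The order of π is the least common multiple of its cycle lengths: lcm(5, 3, 2) = 30.

30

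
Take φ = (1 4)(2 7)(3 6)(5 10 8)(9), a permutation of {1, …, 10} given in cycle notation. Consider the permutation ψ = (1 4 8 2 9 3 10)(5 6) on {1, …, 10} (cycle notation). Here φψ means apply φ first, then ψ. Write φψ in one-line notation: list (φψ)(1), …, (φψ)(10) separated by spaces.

8 7 5 4 1 10 9 6 3 2

(φψ)(x) = ψ(φ(x)). Computing each image: ψ(φ(1)) = ψ(4) = 8, ψ(φ(2)) = ψ(7) = 7, ψ(φ(3)) = ψ(6) = 5, ψ(φ(4)) = ψ(1) = 4, ψ(φ(5)) = ψ(10) = 1, ψ(φ(6)) = ψ(3) = 10, ψ(φ(7)) = ψ(2) = 9, ψ(φ(8)) = ψ(5) = 6, ψ(φ(9)) = ψ(9) = 3, ψ(φ(10)) = ψ(8) = 2.
Hence φψ = [8 7 5 4 1 10 9 6 3 2].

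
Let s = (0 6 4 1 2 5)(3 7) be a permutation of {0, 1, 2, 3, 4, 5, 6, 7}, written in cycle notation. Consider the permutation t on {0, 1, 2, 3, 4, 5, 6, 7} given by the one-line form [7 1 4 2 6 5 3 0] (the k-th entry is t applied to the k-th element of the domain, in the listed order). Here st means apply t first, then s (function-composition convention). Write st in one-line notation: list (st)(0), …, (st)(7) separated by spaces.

3 2 1 5 4 0 7 6

Chase each element through t then s: 0 → 7 → 3; 1 → 1 → 2; 2 → 4 → 1; 3 → 2 → 5; 4 → 6 → 4; 5 → 5 → 0; 6 → 3 → 7; 7 → 0 → 6.
So st in one-line form is 3 2 1 5 4 0 7 6.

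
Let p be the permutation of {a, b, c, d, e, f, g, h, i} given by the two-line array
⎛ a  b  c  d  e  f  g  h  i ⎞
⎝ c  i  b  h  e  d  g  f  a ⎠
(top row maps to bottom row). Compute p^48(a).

Tracing a → c → … returns to a after 4 steps, so a lies in a 4-cycle (a, c, b, i).
Since the cycle has length 4, p^48 acts on it the same as p^0 (48 mod 4 = 0).
So p^48(a) = a.

a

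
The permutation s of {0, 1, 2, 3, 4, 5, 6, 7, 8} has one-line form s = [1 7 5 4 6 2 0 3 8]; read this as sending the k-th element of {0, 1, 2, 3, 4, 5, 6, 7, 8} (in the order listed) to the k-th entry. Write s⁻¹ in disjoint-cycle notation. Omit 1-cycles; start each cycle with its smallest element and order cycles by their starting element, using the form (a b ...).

First write s in disjoint cycles: (0 1 7 3 4 6)(2 5).
The inverse reverses every cycle; in canonical form, s⁻¹ = (0 6 4 3 7 1)(2 5).

(0 6 4 3 7 1)(2 5)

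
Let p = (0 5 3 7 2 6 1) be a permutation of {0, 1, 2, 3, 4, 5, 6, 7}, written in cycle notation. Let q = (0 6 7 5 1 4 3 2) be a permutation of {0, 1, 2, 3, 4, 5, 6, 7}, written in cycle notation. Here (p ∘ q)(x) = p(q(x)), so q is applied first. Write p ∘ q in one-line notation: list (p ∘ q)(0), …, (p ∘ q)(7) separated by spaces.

For each element, apply q then p: 0 → 6 → 1; 1 → 4 → 4; 2 → 0 → 5; 3 → 2 → 6; 4 → 3 → 7; 5 → 1 → 0; 6 → 7 → 2; 7 → 5 → 3.
Collecting the images, p ∘ q = [1 4 5 6 7 0 2 3].

1 4 5 6 7 0 2 3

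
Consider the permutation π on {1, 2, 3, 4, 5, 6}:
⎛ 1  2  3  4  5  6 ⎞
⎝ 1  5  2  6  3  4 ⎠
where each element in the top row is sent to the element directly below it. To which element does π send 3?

2

The entry below 3 in the array is 2, so π(3) = 2.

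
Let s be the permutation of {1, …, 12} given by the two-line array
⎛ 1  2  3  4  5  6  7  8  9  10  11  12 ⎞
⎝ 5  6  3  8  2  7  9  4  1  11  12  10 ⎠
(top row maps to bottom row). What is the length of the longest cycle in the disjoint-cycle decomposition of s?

6

Decomposing into disjoint cycles gives (1, 5, 2, 6, 7, 9)(4, 8)(10, 11, 12); the longest has length 6.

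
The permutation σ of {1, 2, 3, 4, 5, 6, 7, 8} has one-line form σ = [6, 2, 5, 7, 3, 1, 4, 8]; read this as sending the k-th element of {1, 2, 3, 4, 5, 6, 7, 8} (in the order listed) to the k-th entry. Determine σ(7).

7 is element number 7 of the domain, and entry number 7 of the one-line form is 4, so σ(7) = 4.

4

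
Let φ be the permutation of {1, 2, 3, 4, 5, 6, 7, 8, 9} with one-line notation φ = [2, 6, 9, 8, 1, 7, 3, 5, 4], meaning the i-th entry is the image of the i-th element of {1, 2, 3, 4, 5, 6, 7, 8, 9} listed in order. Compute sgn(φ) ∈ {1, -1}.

In disjoint-cycle form the cycle lengths are 9.
A cycle of length ℓ contributes ℓ−1 transpositions, so φ is a product of 8 transpositions — even.

1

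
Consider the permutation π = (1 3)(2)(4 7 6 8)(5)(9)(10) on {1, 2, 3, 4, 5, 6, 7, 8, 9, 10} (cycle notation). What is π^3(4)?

8

4 lies in the 4-cycle (4 7 6 8).
Advancing 3 steps from 4: 4 → 7 → 6 → 8.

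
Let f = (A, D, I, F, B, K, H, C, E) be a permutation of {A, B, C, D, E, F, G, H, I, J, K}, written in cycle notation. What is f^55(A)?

D

A lies in the 9-cycle (A, D, I, F, B, K, H, C, E).
On a 9-cycle, f^9 is the identity, so f^55 = f^1 there (55 ≡ 1 mod 9).
Stepping 1 place around the cycle: A → D.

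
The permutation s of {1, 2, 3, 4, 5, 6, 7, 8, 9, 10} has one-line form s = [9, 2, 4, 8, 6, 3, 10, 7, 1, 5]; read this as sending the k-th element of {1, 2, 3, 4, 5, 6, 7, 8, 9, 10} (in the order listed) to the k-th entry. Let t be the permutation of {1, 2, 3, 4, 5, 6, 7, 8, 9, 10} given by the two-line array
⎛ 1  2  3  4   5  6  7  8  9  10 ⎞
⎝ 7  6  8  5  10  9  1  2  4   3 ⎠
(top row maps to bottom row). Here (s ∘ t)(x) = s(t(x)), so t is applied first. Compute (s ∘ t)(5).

5

(s ∘ t)(5) = s(t(5)). t(5) = 10, then s(10) = 5. So (s ∘ t)(5) = 5.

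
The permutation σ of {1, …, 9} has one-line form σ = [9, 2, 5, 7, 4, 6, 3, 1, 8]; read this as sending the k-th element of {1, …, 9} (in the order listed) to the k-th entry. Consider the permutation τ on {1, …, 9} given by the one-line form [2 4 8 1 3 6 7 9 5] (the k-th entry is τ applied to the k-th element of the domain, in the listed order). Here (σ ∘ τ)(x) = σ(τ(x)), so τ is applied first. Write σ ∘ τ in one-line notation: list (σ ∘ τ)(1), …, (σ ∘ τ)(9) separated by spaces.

2 7 1 9 5 6 3 8 4

(σ ∘ τ)(x) = σ(τ(x)). Computing each image: σ(τ(1)) = σ(2) = 2, σ(τ(2)) = σ(4) = 7, σ(τ(3)) = σ(8) = 1, σ(τ(4)) = σ(1) = 9, σ(τ(5)) = σ(3) = 5, σ(τ(6)) = σ(6) = 6, σ(τ(7)) = σ(7) = 3, σ(τ(8)) = σ(9) = 8, σ(τ(9)) = σ(5) = 4.
Hence σ ∘ τ = [2 7 1 9 5 6 3 8 4].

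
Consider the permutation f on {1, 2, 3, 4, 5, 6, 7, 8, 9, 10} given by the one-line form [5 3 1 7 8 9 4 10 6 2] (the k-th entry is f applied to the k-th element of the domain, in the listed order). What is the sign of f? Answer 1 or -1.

-1

In disjoint-cycle form the cycle lengths are 6, 2, 2.
A cycle is odd iff its length is even; f has 3 even-length cycles, so sgn(f) = (−1)^3 and f is odd.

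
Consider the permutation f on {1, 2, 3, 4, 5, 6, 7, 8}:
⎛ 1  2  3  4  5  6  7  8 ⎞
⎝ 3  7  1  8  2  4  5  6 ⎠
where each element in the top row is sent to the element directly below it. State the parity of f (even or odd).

In disjoint-cycle form the cycle lengths are 3, 3, 2.
A cycle is odd iff its length is even; f has 1 even-length cycle, so sgn(f) = (−1)^1 and f is odd.

odd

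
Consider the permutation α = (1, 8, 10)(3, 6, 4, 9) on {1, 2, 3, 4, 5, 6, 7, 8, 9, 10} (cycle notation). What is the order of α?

The disjoint cycles have lengths 4, 3, 1, 1, 1.
The order is lcm(4, 3) = 12.

12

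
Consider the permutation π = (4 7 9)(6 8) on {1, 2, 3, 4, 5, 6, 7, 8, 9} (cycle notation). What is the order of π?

6

The disjoint cycles have lengths 3, 2, 1, 1, 1, 1.
Since disjoint cycles commute, ord(π) = lcm(3, 2) = 6.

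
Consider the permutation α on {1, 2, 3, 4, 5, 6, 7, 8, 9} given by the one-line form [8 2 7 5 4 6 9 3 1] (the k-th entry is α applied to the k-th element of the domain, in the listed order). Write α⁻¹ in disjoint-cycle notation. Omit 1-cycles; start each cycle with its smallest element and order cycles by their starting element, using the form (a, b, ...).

First write α in disjoint cycles: (1, 8, 3, 7, 9)(4, 5).
Reversing each cycle (and rotating so the smallest element leads) gives α⁻¹ = (1, 9, 7, 3, 8)(4, 5).

(1, 9, 7, 3, 8)(4, 5)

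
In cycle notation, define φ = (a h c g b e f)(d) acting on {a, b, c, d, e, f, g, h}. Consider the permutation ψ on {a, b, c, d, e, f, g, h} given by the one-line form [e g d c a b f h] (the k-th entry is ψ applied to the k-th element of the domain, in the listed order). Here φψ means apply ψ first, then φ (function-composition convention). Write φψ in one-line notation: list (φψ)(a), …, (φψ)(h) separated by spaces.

f b d g h e a c

(φψ)(x) = φ(ψ(x)). Computing each image: φ(ψ(a)) = φ(e) = f, φ(ψ(b)) = φ(g) = b, φ(ψ(c)) = φ(d) = d, φ(ψ(d)) = φ(c) = g, φ(ψ(e)) = φ(a) = h, φ(ψ(f)) = φ(b) = e, φ(ψ(g)) = φ(f) = a, φ(ψ(h)) = φ(h) = c.
Hence φψ = [f b d g h e a c].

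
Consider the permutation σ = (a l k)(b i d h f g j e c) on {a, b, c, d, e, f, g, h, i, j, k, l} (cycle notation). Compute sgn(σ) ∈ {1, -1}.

The cycle lengths are 9, 3.
A cycle is odd iff its length is even; σ has 0 even-length cycles, so sgn(σ) = (−1)^0 and σ is even.

1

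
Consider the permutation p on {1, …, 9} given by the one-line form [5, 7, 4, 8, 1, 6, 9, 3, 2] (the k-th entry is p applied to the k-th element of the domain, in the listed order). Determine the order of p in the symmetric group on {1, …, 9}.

Writing p as disjoint cycles, the cycle lengths are 3, 3, 2, 1.
The order of p is the least common multiple of its cycle lengths: lcm(3, 3, 2) = 6.

6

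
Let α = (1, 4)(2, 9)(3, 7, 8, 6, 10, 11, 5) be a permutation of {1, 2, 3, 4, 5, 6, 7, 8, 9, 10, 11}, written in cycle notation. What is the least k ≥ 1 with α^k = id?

The cycle type of α is (7, 2, 2).
Since disjoint cycles commute, ord(α) = lcm(7, 2, 2) = 14.

14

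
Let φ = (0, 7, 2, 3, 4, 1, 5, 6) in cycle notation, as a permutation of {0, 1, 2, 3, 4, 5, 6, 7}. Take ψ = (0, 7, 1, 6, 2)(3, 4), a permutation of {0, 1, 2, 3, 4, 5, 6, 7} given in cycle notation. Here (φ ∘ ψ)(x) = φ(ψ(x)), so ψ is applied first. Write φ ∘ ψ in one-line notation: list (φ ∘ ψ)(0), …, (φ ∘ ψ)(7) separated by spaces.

2 0 7 1 4 6 3 5

(φ ∘ ψ)(x) = φ(ψ(x)). Computing each image: φ(ψ(0)) = φ(7) = 2, φ(ψ(1)) = φ(6) = 0, φ(ψ(2)) = φ(0) = 7, φ(ψ(3)) = φ(4) = 1, φ(ψ(4)) = φ(3) = 4, φ(ψ(5)) = φ(5) = 6, φ(ψ(6)) = φ(2) = 3, φ(ψ(7)) = φ(1) = 5.
Hence φ ∘ ψ = [2 0 7 1 4 6 3 5].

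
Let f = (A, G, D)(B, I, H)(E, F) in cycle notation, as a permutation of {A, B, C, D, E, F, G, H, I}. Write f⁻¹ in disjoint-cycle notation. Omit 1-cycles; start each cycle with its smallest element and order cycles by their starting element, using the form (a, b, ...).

If f sends a → b within a cycle, f⁻¹ sends b → a; equivalently, reverse each cycle.
Reversing each cycle of f and rotating so the smallest element leads gives (A, D, G)(B, H, I)(E, F).

(A, D, G)(B, H, I)(E, F)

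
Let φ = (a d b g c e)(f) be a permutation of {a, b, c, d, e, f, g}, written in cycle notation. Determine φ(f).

f

The 1-cycle (f) fixes f, so φ(f) = f.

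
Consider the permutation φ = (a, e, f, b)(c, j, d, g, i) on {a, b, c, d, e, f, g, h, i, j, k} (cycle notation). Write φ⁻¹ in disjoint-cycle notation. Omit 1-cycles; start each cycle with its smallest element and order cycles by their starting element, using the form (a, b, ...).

Inverting a permutation written in cycle notation just reverses the order within every cycle.
Reversing each cycle of φ and rotating so the smallest element leads gives (a, b, f, e)(c, i, g, d, j).

(a, b, f, e)(c, i, g, d, j)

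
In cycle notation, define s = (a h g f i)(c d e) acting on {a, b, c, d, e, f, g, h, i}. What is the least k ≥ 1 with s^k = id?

The disjoint cycles have lengths 5, 3, 1.
Since disjoint cycles commute, ord(s) = lcm(5, 3) = 15.

15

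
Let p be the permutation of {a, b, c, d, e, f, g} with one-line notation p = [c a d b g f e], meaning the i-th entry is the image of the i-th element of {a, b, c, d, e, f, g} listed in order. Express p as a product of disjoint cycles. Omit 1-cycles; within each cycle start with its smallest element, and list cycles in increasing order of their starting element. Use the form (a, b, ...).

Start at a and follow images: a → c → d → b → a, giving the cycle (a, c, d, b).
Continuing from each remaining unvisited element yields (a, c, d, b)(e, g).

(a, c, d, b)(e, g)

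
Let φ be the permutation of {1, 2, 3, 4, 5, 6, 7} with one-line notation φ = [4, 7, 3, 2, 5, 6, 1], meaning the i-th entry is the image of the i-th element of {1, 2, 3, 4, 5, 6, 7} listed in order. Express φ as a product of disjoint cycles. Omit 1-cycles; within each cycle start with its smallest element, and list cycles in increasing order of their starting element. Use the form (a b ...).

Start at 1 and follow images: 1 → 4 → 2 → 7 → 1, giving the cycle (1 4 2 7).
Continuing from each remaining unvisited element yields (1 4 2 7).

(1 4 2 7)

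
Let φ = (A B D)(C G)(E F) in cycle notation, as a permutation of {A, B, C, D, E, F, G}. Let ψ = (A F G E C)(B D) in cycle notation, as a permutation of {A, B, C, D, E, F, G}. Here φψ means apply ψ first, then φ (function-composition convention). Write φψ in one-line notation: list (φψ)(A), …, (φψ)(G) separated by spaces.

(φψ)(x) = φ(ψ(x)). Computing each image: φ(ψ(A)) = φ(F) = E, φ(ψ(B)) = φ(D) = A, φ(ψ(C)) = φ(A) = B, φ(ψ(D)) = φ(B) = D, φ(ψ(E)) = φ(C) = G, φ(ψ(F)) = φ(G) = C, φ(ψ(G)) = φ(E) = F.
Hence φψ = [E A B D G C F].

E A B D G C F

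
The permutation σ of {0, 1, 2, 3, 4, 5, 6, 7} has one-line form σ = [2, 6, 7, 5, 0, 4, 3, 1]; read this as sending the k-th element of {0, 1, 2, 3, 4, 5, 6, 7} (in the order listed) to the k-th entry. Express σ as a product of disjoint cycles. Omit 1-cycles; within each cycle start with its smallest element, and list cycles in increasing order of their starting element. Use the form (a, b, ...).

(0, 2, 7, 1, 6, 3, 5, 4)

Iterating σ from 0 gives 0 → 2 → 7 → 1 → 6 → 3 → 5 → 4 → 0; that is the 8-cycle (0, 2, 7, 1, 6, 3, 5, 4).
Repeating from the next unused element and collecting all non-trivial cycles gives (0, 2, 7, 1, 6, 3, 5, 4).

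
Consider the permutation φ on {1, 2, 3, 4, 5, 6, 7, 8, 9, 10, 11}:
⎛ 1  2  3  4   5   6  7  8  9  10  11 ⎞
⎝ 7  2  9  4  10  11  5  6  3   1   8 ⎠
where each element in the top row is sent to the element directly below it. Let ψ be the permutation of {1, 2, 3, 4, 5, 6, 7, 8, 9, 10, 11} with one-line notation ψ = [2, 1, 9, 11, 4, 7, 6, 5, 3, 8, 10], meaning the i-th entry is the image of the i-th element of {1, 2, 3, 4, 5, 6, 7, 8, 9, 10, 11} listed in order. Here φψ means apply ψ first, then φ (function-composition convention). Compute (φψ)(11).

1

ψ(11) = 10, then φ(10) = 1; composing gives (φψ)(11) = 1.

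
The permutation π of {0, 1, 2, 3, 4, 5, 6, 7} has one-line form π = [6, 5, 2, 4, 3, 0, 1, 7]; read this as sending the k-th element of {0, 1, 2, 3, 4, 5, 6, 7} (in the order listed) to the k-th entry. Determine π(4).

3

4 is element number 5 of the domain, and entry number 5 of the one-line form is 3, so π(4) = 3.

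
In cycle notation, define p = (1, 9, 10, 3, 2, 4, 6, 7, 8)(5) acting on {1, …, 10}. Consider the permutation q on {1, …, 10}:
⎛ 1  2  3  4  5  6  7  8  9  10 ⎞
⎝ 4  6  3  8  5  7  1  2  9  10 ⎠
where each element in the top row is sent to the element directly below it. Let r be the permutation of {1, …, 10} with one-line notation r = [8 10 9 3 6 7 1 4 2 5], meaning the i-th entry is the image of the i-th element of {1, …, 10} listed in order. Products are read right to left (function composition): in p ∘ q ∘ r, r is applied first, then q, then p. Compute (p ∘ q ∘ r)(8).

1

(p ∘ q ∘ r)(8) = p(q(r(8))). r(8) = 4, then q(4) = 8, then p(8) = 1, so the result is 1.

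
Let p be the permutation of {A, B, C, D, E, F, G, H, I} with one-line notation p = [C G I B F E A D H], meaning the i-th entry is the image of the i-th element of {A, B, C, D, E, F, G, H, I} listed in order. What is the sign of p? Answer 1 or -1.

In disjoint-cycle form the cycle lengths are 7, 2.
A cycle is odd iff its length is even; p has 1 even-length cycle, so sgn(p) = (−1)^1 and p is odd.

-1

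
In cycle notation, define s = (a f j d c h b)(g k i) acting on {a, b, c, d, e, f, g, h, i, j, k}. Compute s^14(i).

i lies in the 3-cycle (g k i).
On a 3-cycle, s^3 is the identity, so s^14 = s^2 there (14 ≡ 2 mod 3).
Stepping 2 places around the cycle: i → g → k.

k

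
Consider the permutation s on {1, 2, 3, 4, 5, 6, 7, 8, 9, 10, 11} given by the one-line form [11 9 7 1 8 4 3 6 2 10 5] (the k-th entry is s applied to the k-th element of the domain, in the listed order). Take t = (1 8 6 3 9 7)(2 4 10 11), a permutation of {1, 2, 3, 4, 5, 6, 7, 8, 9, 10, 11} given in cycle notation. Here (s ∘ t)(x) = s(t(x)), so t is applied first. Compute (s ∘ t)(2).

1

First apply t: t(2) = 4, then s(4) = 1. Thus (s ∘ t)(2) = 1.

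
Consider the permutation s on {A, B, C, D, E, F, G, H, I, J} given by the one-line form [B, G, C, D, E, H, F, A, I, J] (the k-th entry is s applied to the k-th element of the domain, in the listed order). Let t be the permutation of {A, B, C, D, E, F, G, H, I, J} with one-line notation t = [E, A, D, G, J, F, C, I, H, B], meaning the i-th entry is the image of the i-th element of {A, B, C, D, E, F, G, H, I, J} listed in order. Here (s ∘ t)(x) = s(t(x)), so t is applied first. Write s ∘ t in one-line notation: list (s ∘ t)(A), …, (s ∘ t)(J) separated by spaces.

(s ∘ t)(x) = s(t(x)). Computing each image: s(t(A)) = s(E) = E, s(t(B)) = s(A) = B, s(t(C)) = s(D) = D, s(t(D)) = s(G) = F, s(t(E)) = s(J) = J, s(t(F)) = s(F) = H, s(t(G)) = s(C) = C, s(t(H)) = s(I) = I, s(t(I)) = s(H) = A, s(t(J)) = s(B) = G.
Hence s ∘ t = [E B D F J H C I A G].

E B D F J H C I A G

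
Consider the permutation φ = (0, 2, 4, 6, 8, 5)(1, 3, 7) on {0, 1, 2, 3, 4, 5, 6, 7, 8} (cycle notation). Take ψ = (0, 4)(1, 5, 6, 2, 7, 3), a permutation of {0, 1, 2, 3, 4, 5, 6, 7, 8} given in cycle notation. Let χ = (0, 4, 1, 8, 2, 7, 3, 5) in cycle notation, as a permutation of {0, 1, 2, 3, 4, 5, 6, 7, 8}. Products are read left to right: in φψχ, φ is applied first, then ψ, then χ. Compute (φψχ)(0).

3

Apply the permutations in order: φ(0) = 2, then ψ(2) = 7, then χ(7) = 3. So (φψχ)(0) = 3.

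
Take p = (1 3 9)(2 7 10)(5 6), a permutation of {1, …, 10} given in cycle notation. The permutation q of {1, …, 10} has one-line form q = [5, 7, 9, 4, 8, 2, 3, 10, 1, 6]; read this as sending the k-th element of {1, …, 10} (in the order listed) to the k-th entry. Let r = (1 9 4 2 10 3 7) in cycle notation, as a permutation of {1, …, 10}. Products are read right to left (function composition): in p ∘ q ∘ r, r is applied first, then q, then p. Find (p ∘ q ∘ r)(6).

7

Apply the permutations in order: r(6) = 6, then q(6) = 2, then p(2) = 7. So (p ∘ q ∘ r)(6) = 7.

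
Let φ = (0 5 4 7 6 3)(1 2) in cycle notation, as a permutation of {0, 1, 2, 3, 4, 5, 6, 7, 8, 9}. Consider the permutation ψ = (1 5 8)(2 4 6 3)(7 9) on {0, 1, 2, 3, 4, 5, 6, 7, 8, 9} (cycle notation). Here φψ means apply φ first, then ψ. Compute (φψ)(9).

First apply φ: φ(9) = 9, then ψ(9) = 7. Thus (φψ)(9) = 7.

7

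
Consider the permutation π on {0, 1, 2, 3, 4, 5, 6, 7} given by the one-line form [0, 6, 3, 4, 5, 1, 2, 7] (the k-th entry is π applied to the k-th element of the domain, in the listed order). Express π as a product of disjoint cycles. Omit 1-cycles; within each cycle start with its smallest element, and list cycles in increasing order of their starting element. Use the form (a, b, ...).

Iterating π from 1 gives 1 → 6 → 2 → 3 → 4 → 5 → 1; that is the 6-cycle (1, 6, 2, 3, 4, 5).
Continuing from each remaining unvisited element yields (1, 6, 2, 3, 4, 5).

(1, 6, 2, 3, 4, 5)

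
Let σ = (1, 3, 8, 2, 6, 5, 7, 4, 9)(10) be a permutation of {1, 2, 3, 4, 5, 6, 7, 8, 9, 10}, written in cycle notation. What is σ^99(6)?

6

6 lies in the 9-cycle (1, 3, 8, 2, 6, 5, 7, 4, 9).
Powers repeat with period 9 on this cycle, and 99 mod 9 = 0, so σ^99(6) = σ^0(6).
So σ^99(6) = 6.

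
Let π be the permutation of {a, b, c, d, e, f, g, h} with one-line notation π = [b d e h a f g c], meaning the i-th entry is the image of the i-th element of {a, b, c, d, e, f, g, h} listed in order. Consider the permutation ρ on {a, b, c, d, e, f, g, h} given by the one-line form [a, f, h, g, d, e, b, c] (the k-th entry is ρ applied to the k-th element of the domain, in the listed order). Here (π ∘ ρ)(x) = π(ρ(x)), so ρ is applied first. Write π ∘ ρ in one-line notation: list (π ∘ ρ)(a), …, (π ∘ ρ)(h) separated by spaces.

(π ∘ ρ)(x) = π(ρ(x)). Computing each image: π(ρ(a)) = π(a) = b, π(ρ(b)) = π(f) = f, π(ρ(c)) = π(h) = c, π(ρ(d)) = π(g) = g, π(ρ(e)) = π(d) = h, π(ρ(f)) = π(e) = a, π(ρ(g)) = π(b) = d, π(ρ(h)) = π(c) = e.
Hence π ∘ ρ = [b f c g h a d e].

b f c g h a d e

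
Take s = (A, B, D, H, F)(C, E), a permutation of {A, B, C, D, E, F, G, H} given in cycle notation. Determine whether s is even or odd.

The cycle lengths are 5, 2, 1.
A cycle of length ℓ contributes ℓ−1 transpositions, so s is a product of 4 + 1 = 5 transpositions — odd.

odd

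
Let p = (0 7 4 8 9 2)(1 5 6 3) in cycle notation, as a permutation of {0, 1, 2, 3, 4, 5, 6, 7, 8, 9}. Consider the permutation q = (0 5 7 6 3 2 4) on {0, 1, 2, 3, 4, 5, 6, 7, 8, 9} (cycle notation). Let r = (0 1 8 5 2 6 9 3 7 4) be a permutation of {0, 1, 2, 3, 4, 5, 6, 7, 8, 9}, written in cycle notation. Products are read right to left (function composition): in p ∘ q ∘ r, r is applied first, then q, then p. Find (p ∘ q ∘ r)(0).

5

(p ∘ q ∘ r)(0) = p(q(r(0))). r(0) = 1, then q(1) = 1, then p(1) = 5, so the result is 5.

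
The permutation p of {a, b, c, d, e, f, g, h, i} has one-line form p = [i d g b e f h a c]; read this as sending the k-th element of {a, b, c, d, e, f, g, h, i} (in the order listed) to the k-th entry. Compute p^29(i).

a

Tracing i → c → … returns to i after 5 steps, so i lies in a 5-cycle (a i c g h).
Powers repeat with period 5 on this cycle, and 29 mod 5 = 4, so p^29(i) = p^4(i).
Stepping 4 places around the cycle: i → c → g → h → a.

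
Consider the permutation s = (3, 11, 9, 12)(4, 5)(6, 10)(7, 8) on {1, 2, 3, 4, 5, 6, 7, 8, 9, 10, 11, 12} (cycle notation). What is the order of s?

4

The disjoint cycles have lengths 4, 2, 2, 2, 1, 1.
The order of s is the least common multiple of its cycle lengths: lcm(4, 2, 2, 2) = 4.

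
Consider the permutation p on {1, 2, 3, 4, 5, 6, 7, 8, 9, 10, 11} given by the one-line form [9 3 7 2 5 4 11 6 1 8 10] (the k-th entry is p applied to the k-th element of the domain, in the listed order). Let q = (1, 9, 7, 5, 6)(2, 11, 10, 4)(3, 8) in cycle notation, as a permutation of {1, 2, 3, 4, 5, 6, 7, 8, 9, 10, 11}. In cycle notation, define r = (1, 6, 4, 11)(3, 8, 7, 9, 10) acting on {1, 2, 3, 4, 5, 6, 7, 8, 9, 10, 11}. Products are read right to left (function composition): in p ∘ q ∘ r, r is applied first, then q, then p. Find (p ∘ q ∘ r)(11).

Apply the permutations in order: r(11) = 1, then q(1) = 9, then p(9) = 1. So (p ∘ q ∘ r)(11) = 1.

1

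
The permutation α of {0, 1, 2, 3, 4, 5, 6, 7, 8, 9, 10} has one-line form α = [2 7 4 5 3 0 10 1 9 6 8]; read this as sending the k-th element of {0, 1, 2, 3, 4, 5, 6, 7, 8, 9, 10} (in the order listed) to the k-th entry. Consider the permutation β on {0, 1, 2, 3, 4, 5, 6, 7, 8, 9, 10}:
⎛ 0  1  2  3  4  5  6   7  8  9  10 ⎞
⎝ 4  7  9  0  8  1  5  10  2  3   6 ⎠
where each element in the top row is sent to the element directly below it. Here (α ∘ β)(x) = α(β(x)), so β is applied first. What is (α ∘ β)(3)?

β(3) = 0, then α(0) = 2; composing gives (α ∘ β)(3) = 2.

2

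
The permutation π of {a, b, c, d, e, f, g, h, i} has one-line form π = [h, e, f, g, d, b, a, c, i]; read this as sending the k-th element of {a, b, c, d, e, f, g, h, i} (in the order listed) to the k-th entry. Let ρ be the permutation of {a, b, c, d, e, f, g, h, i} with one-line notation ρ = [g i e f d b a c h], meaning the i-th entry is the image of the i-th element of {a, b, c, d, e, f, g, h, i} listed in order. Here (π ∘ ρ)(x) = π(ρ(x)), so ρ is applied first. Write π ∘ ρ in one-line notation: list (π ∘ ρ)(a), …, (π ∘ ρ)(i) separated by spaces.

For each element, apply ρ then π: a → g → a; b → i → i; c → e → d; d → f → b; e → d → g; f → b → e; g → a → h; h → c → f; i → h → c.
Collecting the images, π ∘ ρ = [a i d b g e h f c].

a i d b g e h f c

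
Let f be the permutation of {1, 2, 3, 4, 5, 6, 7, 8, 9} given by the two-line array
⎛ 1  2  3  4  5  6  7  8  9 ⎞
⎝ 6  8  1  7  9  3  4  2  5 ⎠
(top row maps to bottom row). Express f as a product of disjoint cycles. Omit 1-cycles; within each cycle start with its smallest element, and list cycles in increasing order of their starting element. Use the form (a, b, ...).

(1, 6, 3)(2, 8)(4, 7)(5, 9)

Start at 1 and follow images: 1 → 6 → 3 → 1, giving the cycle (1, 6, 3).
Continuing from each remaining unvisited element yields (1, 6, 3)(2, 8)(4, 7)(5, 9).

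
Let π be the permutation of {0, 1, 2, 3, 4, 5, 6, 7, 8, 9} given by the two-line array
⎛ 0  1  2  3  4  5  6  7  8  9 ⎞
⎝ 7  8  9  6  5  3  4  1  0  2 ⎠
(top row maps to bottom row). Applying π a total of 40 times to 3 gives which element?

3

Tracing 3 → 6 → … returns to 3 after 4 steps, so 3 lies in a 4-cycle (3 6 4 5).
On a 4-cycle, π^4 is the identity, so π^40 = π^0 there (40 ≡ 0 mod 4).
So π^40(3) = 3.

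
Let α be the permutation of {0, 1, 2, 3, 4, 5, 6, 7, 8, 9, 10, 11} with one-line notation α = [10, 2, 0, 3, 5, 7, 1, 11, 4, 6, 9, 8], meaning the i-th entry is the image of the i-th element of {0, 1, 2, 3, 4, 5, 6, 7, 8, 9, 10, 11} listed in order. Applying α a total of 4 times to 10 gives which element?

2

Tracing 10 → 9 → … returns to 10 after 6 steps, so 10 lies in a 6-cycle (0, 10, 9, 6, 1, 2).
Stepping 4 places around the cycle: 10 → 9 → 6 → 1 → 2.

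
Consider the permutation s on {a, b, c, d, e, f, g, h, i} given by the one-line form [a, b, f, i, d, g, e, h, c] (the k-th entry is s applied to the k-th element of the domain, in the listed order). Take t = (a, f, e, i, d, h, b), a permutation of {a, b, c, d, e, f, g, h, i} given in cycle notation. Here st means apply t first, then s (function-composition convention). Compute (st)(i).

(st)(i) = s(t(i)). t(i) = d, then s(d) = i. So (st)(i) = i.

i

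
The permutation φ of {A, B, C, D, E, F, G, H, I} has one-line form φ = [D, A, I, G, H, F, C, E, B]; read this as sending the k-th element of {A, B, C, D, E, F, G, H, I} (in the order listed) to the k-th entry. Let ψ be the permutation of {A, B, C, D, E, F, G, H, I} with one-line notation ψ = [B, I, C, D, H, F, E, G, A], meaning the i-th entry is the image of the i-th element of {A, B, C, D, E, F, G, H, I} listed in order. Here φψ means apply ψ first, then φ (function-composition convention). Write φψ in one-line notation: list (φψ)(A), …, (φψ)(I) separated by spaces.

A B I G E F H C D

Chase each element through ψ then φ: A → B → A; B → I → B; C → C → I; D → D → G; E → H → E; F → F → F; G → E → H; H → G → C; I → A → D.
So φψ in one-line form is A B I G E F H C D.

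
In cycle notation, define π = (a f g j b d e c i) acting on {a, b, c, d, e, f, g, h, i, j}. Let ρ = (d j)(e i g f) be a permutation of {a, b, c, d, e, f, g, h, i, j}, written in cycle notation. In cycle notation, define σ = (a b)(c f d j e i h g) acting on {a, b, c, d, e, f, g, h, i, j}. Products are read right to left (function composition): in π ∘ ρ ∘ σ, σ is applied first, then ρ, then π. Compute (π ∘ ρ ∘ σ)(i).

(π ∘ ρ ∘ σ)(i) = π(ρ(σ(i))). σ(i) = h, then ρ(h) = h, then π(h) = h, so the result is h.

h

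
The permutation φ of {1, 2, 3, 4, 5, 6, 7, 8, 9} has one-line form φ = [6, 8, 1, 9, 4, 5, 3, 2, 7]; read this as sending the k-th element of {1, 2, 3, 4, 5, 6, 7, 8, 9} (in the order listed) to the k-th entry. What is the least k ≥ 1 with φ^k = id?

The disjoint-cycle form of φ has cycle lengths 7, 2.
The order is lcm(7, 2) = 14.

14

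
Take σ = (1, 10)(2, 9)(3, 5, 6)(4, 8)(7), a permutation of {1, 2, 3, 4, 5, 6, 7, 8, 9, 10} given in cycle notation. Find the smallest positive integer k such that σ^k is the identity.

6

The cycle type of σ is (3, 2, 2, 2, 1).
Since disjoint cycles commute, ord(σ) = lcm(3, 2, 2, 2) = 6.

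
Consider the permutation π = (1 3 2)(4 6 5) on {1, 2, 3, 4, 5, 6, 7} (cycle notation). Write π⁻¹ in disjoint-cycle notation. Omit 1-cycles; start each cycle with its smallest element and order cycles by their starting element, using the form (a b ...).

(1 2 3)(4 5 6)

If π sends a → b within a cycle, π⁻¹ sends b → a; equivalently, reverse each cycle.
Reversing each cycle of π and rotating so the smallest element leads gives (1 2 3)(4 5 6).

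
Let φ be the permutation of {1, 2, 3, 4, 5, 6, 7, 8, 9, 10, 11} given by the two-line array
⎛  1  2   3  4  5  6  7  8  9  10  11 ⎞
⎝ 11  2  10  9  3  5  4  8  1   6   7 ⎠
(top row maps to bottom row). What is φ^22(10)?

5

Tracing 10 → 6 → … returns to 10 after 4 steps, so 10 lies in a 4-cycle (3, 10, 6, 5).
Powers repeat with period 4 on this cycle, and 22 mod 4 = 2, so φ^22(10) = φ^2(10).
Advancing 2 steps from 10: 10 → 6 → 5.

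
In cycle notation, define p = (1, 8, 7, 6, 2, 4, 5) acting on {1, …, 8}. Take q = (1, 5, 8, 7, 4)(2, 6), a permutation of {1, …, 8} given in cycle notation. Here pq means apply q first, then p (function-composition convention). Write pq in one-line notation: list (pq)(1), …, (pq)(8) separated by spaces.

Chase each element through q then p: 1 → 5 → 1; 2 → 6 → 2; 3 → 3 → 3; 4 → 1 → 8; 5 → 8 → 7; 6 → 2 → 4; 7 → 4 → 5; 8 → 7 → 6.
Collecting the images, pq = [1 2 3 8 7 4 5 6].

1 2 3 8 7 4 5 6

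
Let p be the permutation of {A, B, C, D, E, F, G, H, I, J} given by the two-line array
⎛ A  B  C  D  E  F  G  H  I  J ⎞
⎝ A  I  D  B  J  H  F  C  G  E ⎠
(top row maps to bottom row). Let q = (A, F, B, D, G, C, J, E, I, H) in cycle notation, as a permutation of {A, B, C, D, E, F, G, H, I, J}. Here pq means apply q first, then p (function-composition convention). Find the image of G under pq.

q(G) = C, then p(C) = D; composing gives (pq)(G) = D.

D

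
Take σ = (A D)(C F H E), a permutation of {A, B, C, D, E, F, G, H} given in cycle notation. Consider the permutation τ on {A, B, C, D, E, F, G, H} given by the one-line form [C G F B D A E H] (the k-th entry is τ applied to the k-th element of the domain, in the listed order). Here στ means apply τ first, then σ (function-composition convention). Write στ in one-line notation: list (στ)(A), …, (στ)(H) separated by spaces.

For each element, apply τ then σ: A → C → F; B → G → G; C → F → H; D → B → B; E → D → A; F → A → D; G → E → C; H → H → E.
Collecting the images, στ = [F G H B A D C E].

F G H B A D C E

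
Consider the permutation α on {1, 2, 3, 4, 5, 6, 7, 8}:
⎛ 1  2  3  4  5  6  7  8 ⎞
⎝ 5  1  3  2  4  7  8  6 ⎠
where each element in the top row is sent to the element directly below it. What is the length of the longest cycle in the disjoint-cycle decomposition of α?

4

Decomposing into disjoint cycles gives (1 5 4 2)(6 7 8); the longest has length 4.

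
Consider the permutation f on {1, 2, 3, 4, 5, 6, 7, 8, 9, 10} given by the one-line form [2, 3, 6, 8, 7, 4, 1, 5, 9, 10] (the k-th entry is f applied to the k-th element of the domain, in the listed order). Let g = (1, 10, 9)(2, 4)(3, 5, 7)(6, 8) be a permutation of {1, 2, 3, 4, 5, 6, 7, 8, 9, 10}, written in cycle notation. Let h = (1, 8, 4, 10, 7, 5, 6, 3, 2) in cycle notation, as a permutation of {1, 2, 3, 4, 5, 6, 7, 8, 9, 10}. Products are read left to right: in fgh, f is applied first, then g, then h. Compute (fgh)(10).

Apply the permutations in order: f(10) = 10, then g(10) = 9, then h(9) = 9. So (fgh)(10) = 9.

9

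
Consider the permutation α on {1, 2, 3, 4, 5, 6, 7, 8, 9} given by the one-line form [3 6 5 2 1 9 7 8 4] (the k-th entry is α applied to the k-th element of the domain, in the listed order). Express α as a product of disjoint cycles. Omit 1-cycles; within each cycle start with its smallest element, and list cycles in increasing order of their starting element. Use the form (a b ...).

(1 3 5)(2 6 9 4)

From 1: 1 → 3 → 5 → 1, closing the cycle (1 3 5).
Repeating from the next unused element and collecting all non-trivial cycles gives (1 3 5)(2 6 9 4).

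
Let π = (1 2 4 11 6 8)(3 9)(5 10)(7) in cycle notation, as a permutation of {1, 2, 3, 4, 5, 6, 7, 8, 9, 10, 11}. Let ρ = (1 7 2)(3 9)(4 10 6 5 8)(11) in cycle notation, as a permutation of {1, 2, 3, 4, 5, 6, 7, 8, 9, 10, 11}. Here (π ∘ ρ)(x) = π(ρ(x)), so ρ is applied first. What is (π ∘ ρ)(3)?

First apply ρ: ρ(3) = 9, then π(9) = 3. Thus (π ∘ ρ)(3) = 3.

3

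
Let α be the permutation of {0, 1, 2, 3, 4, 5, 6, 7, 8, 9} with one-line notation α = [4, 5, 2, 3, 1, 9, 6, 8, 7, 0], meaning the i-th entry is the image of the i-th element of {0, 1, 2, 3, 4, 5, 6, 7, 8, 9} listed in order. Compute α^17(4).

5

Tracing 4 → 1 → … returns to 4 after 5 steps, so 4 lies in a 5-cycle (0, 4, 1, 5, 9).
Since the cycle has length 5, α^17 acts on it the same as α^2 (17 mod 5 = 2).
Advancing 2 steps from 4: 4 → 1 → 5.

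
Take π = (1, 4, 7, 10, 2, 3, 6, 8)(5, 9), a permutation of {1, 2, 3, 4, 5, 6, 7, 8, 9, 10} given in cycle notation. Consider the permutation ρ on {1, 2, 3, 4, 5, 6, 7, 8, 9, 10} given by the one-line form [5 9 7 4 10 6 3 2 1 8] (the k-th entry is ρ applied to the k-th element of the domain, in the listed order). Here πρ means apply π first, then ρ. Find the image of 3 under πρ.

6

First apply π: π(3) = 6, then ρ(6) = 6. Thus (πρ)(3) = 6.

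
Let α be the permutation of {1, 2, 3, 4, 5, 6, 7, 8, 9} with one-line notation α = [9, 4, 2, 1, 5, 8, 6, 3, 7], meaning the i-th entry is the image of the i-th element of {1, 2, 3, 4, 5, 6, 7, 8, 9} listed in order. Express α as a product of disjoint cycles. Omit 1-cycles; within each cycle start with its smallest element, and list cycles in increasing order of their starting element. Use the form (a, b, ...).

Iterating α from 1 gives 1 → 9 → 7 → 6 → 8 → 3 → 2 → 4 → 1; that is the 8-cycle (1, 9, 7, 6, 8, 3, 2, 4).
Repeating from the next unused element and collecting all non-trivial cycles gives (1, 9, 7, 6, 8, 3, 2, 4).

(1, 9, 7, 6, 8, 3, 2, 4)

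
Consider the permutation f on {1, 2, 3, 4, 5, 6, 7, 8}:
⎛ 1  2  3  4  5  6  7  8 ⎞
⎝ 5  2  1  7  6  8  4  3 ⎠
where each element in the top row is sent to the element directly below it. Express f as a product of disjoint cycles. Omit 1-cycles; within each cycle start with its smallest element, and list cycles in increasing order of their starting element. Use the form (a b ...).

Iterating f from 1 gives 1 → 5 → 6 → 8 → 3 → 1; that is the 5-cycle (1 5 6 8 3).
Repeating from the next unused element and collecting all non-trivial cycles gives (1 5 6 8 3)(4 7).

(1 5 6 8 3)(4 7)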